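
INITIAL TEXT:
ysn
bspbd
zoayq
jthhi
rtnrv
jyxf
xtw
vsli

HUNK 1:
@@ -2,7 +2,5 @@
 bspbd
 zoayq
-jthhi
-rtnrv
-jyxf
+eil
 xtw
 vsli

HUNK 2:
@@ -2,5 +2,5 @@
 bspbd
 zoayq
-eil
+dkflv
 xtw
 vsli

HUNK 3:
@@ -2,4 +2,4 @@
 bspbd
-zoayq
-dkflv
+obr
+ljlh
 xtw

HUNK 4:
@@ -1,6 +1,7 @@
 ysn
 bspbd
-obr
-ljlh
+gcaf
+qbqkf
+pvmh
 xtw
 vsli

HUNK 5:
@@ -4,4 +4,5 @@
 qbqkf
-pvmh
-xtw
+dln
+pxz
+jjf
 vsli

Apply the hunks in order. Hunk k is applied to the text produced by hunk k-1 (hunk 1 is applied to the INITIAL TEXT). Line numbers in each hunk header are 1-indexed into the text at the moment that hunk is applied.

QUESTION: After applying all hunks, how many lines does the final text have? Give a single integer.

Answer: 8

Derivation:
Hunk 1: at line 2 remove [jthhi,rtnrv,jyxf] add [eil] -> 6 lines: ysn bspbd zoayq eil xtw vsli
Hunk 2: at line 2 remove [eil] add [dkflv] -> 6 lines: ysn bspbd zoayq dkflv xtw vsli
Hunk 3: at line 2 remove [zoayq,dkflv] add [obr,ljlh] -> 6 lines: ysn bspbd obr ljlh xtw vsli
Hunk 4: at line 1 remove [obr,ljlh] add [gcaf,qbqkf,pvmh] -> 7 lines: ysn bspbd gcaf qbqkf pvmh xtw vsli
Hunk 5: at line 4 remove [pvmh,xtw] add [dln,pxz,jjf] -> 8 lines: ysn bspbd gcaf qbqkf dln pxz jjf vsli
Final line count: 8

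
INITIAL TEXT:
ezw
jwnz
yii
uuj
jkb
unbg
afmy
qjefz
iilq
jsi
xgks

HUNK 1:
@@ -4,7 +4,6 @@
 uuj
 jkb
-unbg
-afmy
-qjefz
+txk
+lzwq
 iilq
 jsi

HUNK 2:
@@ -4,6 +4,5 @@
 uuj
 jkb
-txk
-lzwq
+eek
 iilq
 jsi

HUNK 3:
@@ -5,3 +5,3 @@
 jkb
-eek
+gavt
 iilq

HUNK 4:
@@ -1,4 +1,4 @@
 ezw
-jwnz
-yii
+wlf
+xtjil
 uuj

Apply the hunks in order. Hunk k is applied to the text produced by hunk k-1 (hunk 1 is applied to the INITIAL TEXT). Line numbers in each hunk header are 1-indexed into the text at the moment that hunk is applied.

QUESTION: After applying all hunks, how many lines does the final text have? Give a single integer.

Hunk 1: at line 4 remove [unbg,afmy,qjefz] add [txk,lzwq] -> 10 lines: ezw jwnz yii uuj jkb txk lzwq iilq jsi xgks
Hunk 2: at line 4 remove [txk,lzwq] add [eek] -> 9 lines: ezw jwnz yii uuj jkb eek iilq jsi xgks
Hunk 3: at line 5 remove [eek] add [gavt] -> 9 lines: ezw jwnz yii uuj jkb gavt iilq jsi xgks
Hunk 4: at line 1 remove [jwnz,yii] add [wlf,xtjil] -> 9 lines: ezw wlf xtjil uuj jkb gavt iilq jsi xgks
Final line count: 9

Answer: 9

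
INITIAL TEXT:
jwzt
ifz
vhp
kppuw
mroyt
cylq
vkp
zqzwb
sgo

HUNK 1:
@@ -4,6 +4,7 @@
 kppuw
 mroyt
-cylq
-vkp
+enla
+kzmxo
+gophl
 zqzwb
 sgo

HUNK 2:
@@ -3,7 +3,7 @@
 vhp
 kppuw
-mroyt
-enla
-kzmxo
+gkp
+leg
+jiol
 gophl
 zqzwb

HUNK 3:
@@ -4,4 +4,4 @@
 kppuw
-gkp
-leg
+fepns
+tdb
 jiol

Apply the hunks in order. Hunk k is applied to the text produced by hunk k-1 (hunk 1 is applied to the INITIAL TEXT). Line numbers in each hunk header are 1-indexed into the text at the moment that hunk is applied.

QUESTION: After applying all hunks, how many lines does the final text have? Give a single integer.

Answer: 10

Derivation:
Hunk 1: at line 4 remove [cylq,vkp] add [enla,kzmxo,gophl] -> 10 lines: jwzt ifz vhp kppuw mroyt enla kzmxo gophl zqzwb sgo
Hunk 2: at line 3 remove [mroyt,enla,kzmxo] add [gkp,leg,jiol] -> 10 lines: jwzt ifz vhp kppuw gkp leg jiol gophl zqzwb sgo
Hunk 3: at line 4 remove [gkp,leg] add [fepns,tdb] -> 10 lines: jwzt ifz vhp kppuw fepns tdb jiol gophl zqzwb sgo
Final line count: 10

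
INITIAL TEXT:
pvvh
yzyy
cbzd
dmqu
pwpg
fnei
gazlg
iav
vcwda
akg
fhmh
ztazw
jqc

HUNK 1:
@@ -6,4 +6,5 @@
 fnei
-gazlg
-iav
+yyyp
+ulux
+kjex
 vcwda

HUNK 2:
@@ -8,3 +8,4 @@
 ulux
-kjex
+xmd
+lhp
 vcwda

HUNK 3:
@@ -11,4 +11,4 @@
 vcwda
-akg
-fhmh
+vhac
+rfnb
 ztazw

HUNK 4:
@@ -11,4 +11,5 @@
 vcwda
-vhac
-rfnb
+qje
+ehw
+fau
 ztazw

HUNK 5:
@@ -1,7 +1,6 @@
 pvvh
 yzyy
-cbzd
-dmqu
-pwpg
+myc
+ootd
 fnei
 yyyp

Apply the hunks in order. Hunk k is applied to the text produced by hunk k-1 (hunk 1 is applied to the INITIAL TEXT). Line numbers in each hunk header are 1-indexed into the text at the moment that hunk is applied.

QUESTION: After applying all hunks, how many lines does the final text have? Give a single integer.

Hunk 1: at line 6 remove [gazlg,iav] add [yyyp,ulux,kjex] -> 14 lines: pvvh yzyy cbzd dmqu pwpg fnei yyyp ulux kjex vcwda akg fhmh ztazw jqc
Hunk 2: at line 8 remove [kjex] add [xmd,lhp] -> 15 lines: pvvh yzyy cbzd dmqu pwpg fnei yyyp ulux xmd lhp vcwda akg fhmh ztazw jqc
Hunk 3: at line 11 remove [akg,fhmh] add [vhac,rfnb] -> 15 lines: pvvh yzyy cbzd dmqu pwpg fnei yyyp ulux xmd lhp vcwda vhac rfnb ztazw jqc
Hunk 4: at line 11 remove [vhac,rfnb] add [qje,ehw,fau] -> 16 lines: pvvh yzyy cbzd dmqu pwpg fnei yyyp ulux xmd lhp vcwda qje ehw fau ztazw jqc
Hunk 5: at line 1 remove [cbzd,dmqu,pwpg] add [myc,ootd] -> 15 lines: pvvh yzyy myc ootd fnei yyyp ulux xmd lhp vcwda qje ehw fau ztazw jqc
Final line count: 15

Answer: 15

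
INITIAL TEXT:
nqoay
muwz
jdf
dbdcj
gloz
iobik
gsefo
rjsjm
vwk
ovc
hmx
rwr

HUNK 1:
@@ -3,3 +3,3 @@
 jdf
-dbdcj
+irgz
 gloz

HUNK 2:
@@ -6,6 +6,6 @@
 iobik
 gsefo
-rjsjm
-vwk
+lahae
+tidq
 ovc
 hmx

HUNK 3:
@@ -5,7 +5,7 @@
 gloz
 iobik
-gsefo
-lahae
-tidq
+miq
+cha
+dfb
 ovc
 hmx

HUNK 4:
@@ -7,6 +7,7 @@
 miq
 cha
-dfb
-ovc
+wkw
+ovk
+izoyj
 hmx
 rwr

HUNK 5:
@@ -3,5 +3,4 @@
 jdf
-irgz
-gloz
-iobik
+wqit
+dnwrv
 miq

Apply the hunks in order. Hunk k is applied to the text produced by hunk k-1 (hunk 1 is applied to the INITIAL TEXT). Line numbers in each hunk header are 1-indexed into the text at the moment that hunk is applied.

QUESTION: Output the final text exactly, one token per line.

Answer: nqoay
muwz
jdf
wqit
dnwrv
miq
cha
wkw
ovk
izoyj
hmx
rwr

Derivation:
Hunk 1: at line 3 remove [dbdcj] add [irgz] -> 12 lines: nqoay muwz jdf irgz gloz iobik gsefo rjsjm vwk ovc hmx rwr
Hunk 2: at line 6 remove [rjsjm,vwk] add [lahae,tidq] -> 12 lines: nqoay muwz jdf irgz gloz iobik gsefo lahae tidq ovc hmx rwr
Hunk 3: at line 5 remove [gsefo,lahae,tidq] add [miq,cha,dfb] -> 12 lines: nqoay muwz jdf irgz gloz iobik miq cha dfb ovc hmx rwr
Hunk 4: at line 7 remove [dfb,ovc] add [wkw,ovk,izoyj] -> 13 lines: nqoay muwz jdf irgz gloz iobik miq cha wkw ovk izoyj hmx rwr
Hunk 5: at line 3 remove [irgz,gloz,iobik] add [wqit,dnwrv] -> 12 lines: nqoay muwz jdf wqit dnwrv miq cha wkw ovk izoyj hmx rwr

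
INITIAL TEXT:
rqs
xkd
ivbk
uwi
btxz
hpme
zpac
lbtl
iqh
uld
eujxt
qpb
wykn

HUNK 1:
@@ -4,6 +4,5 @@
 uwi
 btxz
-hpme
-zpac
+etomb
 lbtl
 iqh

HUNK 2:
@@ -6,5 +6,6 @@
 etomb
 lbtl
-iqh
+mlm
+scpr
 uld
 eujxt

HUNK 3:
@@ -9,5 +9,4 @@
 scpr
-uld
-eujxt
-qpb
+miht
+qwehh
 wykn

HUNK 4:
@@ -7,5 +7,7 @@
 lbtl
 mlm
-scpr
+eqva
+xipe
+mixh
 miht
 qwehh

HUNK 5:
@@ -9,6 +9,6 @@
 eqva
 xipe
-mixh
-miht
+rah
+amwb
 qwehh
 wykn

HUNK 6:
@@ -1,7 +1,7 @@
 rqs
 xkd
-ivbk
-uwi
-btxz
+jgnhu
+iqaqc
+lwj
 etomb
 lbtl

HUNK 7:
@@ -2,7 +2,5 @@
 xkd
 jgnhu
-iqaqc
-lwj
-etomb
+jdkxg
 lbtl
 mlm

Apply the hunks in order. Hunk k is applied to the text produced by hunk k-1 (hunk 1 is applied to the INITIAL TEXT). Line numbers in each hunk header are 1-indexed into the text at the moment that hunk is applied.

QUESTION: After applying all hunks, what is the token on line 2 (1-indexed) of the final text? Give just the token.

Answer: xkd

Derivation:
Hunk 1: at line 4 remove [hpme,zpac] add [etomb] -> 12 lines: rqs xkd ivbk uwi btxz etomb lbtl iqh uld eujxt qpb wykn
Hunk 2: at line 6 remove [iqh] add [mlm,scpr] -> 13 lines: rqs xkd ivbk uwi btxz etomb lbtl mlm scpr uld eujxt qpb wykn
Hunk 3: at line 9 remove [uld,eujxt,qpb] add [miht,qwehh] -> 12 lines: rqs xkd ivbk uwi btxz etomb lbtl mlm scpr miht qwehh wykn
Hunk 4: at line 7 remove [scpr] add [eqva,xipe,mixh] -> 14 lines: rqs xkd ivbk uwi btxz etomb lbtl mlm eqva xipe mixh miht qwehh wykn
Hunk 5: at line 9 remove [mixh,miht] add [rah,amwb] -> 14 lines: rqs xkd ivbk uwi btxz etomb lbtl mlm eqva xipe rah amwb qwehh wykn
Hunk 6: at line 1 remove [ivbk,uwi,btxz] add [jgnhu,iqaqc,lwj] -> 14 lines: rqs xkd jgnhu iqaqc lwj etomb lbtl mlm eqva xipe rah amwb qwehh wykn
Hunk 7: at line 2 remove [iqaqc,lwj,etomb] add [jdkxg] -> 12 lines: rqs xkd jgnhu jdkxg lbtl mlm eqva xipe rah amwb qwehh wykn
Final line 2: xkd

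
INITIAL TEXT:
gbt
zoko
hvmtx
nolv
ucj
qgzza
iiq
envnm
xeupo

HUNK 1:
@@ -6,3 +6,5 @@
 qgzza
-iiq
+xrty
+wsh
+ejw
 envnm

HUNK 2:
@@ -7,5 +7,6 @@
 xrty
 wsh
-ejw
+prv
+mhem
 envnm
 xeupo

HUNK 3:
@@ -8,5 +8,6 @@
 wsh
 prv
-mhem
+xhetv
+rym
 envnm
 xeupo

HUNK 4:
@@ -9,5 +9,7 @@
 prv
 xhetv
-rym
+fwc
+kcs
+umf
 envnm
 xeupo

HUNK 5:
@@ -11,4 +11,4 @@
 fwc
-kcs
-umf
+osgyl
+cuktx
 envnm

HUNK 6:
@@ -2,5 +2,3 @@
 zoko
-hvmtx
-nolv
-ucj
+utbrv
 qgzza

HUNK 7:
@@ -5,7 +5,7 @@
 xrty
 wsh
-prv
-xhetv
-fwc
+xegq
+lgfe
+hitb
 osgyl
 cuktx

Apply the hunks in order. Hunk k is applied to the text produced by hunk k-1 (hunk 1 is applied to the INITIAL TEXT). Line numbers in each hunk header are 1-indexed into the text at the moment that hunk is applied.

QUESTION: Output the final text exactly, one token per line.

Answer: gbt
zoko
utbrv
qgzza
xrty
wsh
xegq
lgfe
hitb
osgyl
cuktx
envnm
xeupo

Derivation:
Hunk 1: at line 6 remove [iiq] add [xrty,wsh,ejw] -> 11 lines: gbt zoko hvmtx nolv ucj qgzza xrty wsh ejw envnm xeupo
Hunk 2: at line 7 remove [ejw] add [prv,mhem] -> 12 lines: gbt zoko hvmtx nolv ucj qgzza xrty wsh prv mhem envnm xeupo
Hunk 3: at line 8 remove [mhem] add [xhetv,rym] -> 13 lines: gbt zoko hvmtx nolv ucj qgzza xrty wsh prv xhetv rym envnm xeupo
Hunk 4: at line 9 remove [rym] add [fwc,kcs,umf] -> 15 lines: gbt zoko hvmtx nolv ucj qgzza xrty wsh prv xhetv fwc kcs umf envnm xeupo
Hunk 5: at line 11 remove [kcs,umf] add [osgyl,cuktx] -> 15 lines: gbt zoko hvmtx nolv ucj qgzza xrty wsh prv xhetv fwc osgyl cuktx envnm xeupo
Hunk 6: at line 2 remove [hvmtx,nolv,ucj] add [utbrv] -> 13 lines: gbt zoko utbrv qgzza xrty wsh prv xhetv fwc osgyl cuktx envnm xeupo
Hunk 7: at line 5 remove [prv,xhetv,fwc] add [xegq,lgfe,hitb] -> 13 lines: gbt zoko utbrv qgzza xrty wsh xegq lgfe hitb osgyl cuktx envnm xeupo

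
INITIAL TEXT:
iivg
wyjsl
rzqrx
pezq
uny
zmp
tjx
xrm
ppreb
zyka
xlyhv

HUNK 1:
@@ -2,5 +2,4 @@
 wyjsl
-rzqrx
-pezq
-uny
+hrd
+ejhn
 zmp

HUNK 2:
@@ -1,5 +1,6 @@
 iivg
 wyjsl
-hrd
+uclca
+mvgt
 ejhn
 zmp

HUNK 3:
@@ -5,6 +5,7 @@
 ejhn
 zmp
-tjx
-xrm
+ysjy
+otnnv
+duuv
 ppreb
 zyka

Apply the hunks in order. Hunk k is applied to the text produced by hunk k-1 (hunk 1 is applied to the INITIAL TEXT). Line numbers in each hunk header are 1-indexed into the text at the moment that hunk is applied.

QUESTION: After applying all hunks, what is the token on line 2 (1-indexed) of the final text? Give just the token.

Answer: wyjsl

Derivation:
Hunk 1: at line 2 remove [rzqrx,pezq,uny] add [hrd,ejhn] -> 10 lines: iivg wyjsl hrd ejhn zmp tjx xrm ppreb zyka xlyhv
Hunk 2: at line 1 remove [hrd] add [uclca,mvgt] -> 11 lines: iivg wyjsl uclca mvgt ejhn zmp tjx xrm ppreb zyka xlyhv
Hunk 3: at line 5 remove [tjx,xrm] add [ysjy,otnnv,duuv] -> 12 lines: iivg wyjsl uclca mvgt ejhn zmp ysjy otnnv duuv ppreb zyka xlyhv
Final line 2: wyjsl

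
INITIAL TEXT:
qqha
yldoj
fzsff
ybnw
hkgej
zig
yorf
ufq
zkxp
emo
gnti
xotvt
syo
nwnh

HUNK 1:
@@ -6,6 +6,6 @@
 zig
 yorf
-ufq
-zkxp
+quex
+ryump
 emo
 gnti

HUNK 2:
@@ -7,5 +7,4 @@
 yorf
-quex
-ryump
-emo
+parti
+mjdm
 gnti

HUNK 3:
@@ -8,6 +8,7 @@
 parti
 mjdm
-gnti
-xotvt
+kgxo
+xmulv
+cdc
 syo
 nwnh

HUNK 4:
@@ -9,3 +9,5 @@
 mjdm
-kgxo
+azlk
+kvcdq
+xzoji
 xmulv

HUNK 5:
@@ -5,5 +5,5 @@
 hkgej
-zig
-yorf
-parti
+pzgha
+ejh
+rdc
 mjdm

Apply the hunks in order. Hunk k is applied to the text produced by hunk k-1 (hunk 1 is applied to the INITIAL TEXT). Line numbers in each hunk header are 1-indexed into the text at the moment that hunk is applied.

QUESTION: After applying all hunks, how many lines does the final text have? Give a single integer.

Hunk 1: at line 6 remove [ufq,zkxp] add [quex,ryump] -> 14 lines: qqha yldoj fzsff ybnw hkgej zig yorf quex ryump emo gnti xotvt syo nwnh
Hunk 2: at line 7 remove [quex,ryump,emo] add [parti,mjdm] -> 13 lines: qqha yldoj fzsff ybnw hkgej zig yorf parti mjdm gnti xotvt syo nwnh
Hunk 3: at line 8 remove [gnti,xotvt] add [kgxo,xmulv,cdc] -> 14 lines: qqha yldoj fzsff ybnw hkgej zig yorf parti mjdm kgxo xmulv cdc syo nwnh
Hunk 4: at line 9 remove [kgxo] add [azlk,kvcdq,xzoji] -> 16 lines: qqha yldoj fzsff ybnw hkgej zig yorf parti mjdm azlk kvcdq xzoji xmulv cdc syo nwnh
Hunk 5: at line 5 remove [zig,yorf,parti] add [pzgha,ejh,rdc] -> 16 lines: qqha yldoj fzsff ybnw hkgej pzgha ejh rdc mjdm azlk kvcdq xzoji xmulv cdc syo nwnh
Final line count: 16

Answer: 16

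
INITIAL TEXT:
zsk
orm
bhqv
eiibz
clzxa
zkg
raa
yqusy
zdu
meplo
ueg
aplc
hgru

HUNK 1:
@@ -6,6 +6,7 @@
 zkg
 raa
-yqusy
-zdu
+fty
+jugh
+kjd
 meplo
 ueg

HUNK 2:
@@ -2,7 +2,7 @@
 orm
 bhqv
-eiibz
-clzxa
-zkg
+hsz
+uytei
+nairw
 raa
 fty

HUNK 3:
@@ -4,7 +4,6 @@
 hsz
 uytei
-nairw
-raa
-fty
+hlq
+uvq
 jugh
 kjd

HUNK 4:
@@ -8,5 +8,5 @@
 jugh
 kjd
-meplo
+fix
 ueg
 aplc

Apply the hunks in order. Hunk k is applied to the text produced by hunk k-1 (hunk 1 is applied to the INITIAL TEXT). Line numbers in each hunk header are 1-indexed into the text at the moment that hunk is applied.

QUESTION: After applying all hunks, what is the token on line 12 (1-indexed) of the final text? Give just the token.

Answer: aplc

Derivation:
Hunk 1: at line 6 remove [yqusy,zdu] add [fty,jugh,kjd] -> 14 lines: zsk orm bhqv eiibz clzxa zkg raa fty jugh kjd meplo ueg aplc hgru
Hunk 2: at line 2 remove [eiibz,clzxa,zkg] add [hsz,uytei,nairw] -> 14 lines: zsk orm bhqv hsz uytei nairw raa fty jugh kjd meplo ueg aplc hgru
Hunk 3: at line 4 remove [nairw,raa,fty] add [hlq,uvq] -> 13 lines: zsk orm bhqv hsz uytei hlq uvq jugh kjd meplo ueg aplc hgru
Hunk 4: at line 8 remove [meplo] add [fix] -> 13 lines: zsk orm bhqv hsz uytei hlq uvq jugh kjd fix ueg aplc hgru
Final line 12: aplc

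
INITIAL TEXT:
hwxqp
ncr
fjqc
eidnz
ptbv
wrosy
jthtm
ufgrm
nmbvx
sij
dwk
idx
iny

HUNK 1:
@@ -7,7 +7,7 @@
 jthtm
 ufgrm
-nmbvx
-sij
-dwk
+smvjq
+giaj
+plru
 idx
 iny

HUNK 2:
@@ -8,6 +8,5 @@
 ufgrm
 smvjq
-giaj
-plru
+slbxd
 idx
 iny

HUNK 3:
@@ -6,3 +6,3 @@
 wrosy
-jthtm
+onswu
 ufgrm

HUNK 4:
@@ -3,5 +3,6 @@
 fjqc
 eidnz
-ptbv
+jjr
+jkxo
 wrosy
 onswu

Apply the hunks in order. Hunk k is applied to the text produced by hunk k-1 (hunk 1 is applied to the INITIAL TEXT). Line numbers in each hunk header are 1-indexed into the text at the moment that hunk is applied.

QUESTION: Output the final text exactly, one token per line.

Answer: hwxqp
ncr
fjqc
eidnz
jjr
jkxo
wrosy
onswu
ufgrm
smvjq
slbxd
idx
iny

Derivation:
Hunk 1: at line 7 remove [nmbvx,sij,dwk] add [smvjq,giaj,plru] -> 13 lines: hwxqp ncr fjqc eidnz ptbv wrosy jthtm ufgrm smvjq giaj plru idx iny
Hunk 2: at line 8 remove [giaj,plru] add [slbxd] -> 12 lines: hwxqp ncr fjqc eidnz ptbv wrosy jthtm ufgrm smvjq slbxd idx iny
Hunk 3: at line 6 remove [jthtm] add [onswu] -> 12 lines: hwxqp ncr fjqc eidnz ptbv wrosy onswu ufgrm smvjq slbxd idx iny
Hunk 4: at line 3 remove [ptbv] add [jjr,jkxo] -> 13 lines: hwxqp ncr fjqc eidnz jjr jkxo wrosy onswu ufgrm smvjq slbxd idx iny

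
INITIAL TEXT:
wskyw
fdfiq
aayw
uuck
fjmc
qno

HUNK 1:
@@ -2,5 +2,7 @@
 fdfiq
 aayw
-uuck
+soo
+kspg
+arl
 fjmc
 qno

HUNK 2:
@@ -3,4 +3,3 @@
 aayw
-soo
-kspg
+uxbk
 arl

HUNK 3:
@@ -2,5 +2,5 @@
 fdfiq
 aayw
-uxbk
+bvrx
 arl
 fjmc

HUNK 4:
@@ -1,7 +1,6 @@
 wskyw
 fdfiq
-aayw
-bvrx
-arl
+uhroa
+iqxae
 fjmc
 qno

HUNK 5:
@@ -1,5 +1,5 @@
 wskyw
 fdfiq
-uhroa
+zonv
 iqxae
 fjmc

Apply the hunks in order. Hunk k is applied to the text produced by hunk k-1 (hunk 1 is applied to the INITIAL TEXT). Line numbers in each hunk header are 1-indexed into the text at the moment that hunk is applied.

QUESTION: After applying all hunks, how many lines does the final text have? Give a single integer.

Hunk 1: at line 2 remove [uuck] add [soo,kspg,arl] -> 8 lines: wskyw fdfiq aayw soo kspg arl fjmc qno
Hunk 2: at line 3 remove [soo,kspg] add [uxbk] -> 7 lines: wskyw fdfiq aayw uxbk arl fjmc qno
Hunk 3: at line 2 remove [uxbk] add [bvrx] -> 7 lines: wskyw fdfiq aayw bvrx arl fjmc qno
Hunk 4: at line 1 remove [aayw,bvrx,arl] add [uhroa,iqxae] -> 6 lines: wskyw fdfiq uhroa iqxae fjmc qno
Hunk 5: at line 1 remove [uhroa] add [zonv] -> 6 lines: wskyw fdfiq zonv iqxae fjmc qno
Final line count: 6

Answer: 6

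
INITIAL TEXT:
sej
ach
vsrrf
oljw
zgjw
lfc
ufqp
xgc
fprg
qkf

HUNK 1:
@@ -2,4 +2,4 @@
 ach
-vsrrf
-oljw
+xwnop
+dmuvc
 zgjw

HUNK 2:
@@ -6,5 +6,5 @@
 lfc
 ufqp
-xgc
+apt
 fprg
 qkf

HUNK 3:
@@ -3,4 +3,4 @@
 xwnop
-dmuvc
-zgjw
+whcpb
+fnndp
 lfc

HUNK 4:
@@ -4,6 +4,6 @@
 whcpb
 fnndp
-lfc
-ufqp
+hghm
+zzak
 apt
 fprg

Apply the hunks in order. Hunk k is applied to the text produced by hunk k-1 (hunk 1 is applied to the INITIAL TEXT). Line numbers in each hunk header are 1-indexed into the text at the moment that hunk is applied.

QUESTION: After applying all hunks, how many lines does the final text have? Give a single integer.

Answer: 10

Derivation:
Hunk 1: at line 2 remove [vsrrf,oljw] add [xwnop,dmuvc] -> 10 lines: sej ach xwnop dmuvc zgjw lfc ufqp xgc fprg qkf
Hunk 2: at line 6 remove [xgc] add [apt] -> 10 lines: sej ach xwnop dmuvc zgjw lfc ufqp apt fprg qkf
Hunk 3: at line 3 remove [dmuvc,zgjw] add [whcpb,fnndp] -> 10 lines: sej ach xwnop whcpb fnndp lfc ufqp apt fprg qkf
Hunk 4: at line 4 remove [lfc,ufqp] add [hghm,zzak] -> 10 lines: sej ach xwnop whcpb fnndp hghm zzak apt fprg qkf
Final line count: 10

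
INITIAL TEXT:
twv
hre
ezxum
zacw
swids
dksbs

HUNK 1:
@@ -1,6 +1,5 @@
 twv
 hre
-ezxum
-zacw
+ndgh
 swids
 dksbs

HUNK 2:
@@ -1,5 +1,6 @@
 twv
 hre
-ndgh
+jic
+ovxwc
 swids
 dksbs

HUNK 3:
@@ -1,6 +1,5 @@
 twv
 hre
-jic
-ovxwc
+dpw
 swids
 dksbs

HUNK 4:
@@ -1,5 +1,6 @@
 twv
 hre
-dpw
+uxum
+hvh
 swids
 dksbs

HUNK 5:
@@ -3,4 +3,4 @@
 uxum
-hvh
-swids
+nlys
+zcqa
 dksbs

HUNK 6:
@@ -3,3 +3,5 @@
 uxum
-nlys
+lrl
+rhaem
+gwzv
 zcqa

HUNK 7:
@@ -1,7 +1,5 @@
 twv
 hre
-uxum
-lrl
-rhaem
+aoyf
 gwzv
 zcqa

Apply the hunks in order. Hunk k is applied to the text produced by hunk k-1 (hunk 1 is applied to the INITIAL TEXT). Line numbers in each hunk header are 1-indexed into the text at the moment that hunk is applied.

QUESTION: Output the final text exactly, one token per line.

Hunk 1: at line 1 remove [ezxum,zacw] add [ndgh] -> 5 lines: twv hre ndgh swids dksbs
Hunk 2: at line 1 remove [ndgh] add [jic,ovxwc] -> 6 lines: twv hre jic ovxwc swids dksbs
Hunk 3: at line 1 remove [jic,ovxwc] add [dpw] -> 5 lines: twv hre dpw swids dksbs
Hunk 4: at line 1 remove [dpw] add [uxum,hvh] -> 6 lines: twv hre uxum hvh swids dksbs
Hunk 5: at line 3 remove [hvh,swids] add [nlys,zcqa] -> 6 lines: twv hre uxum nlys zcqa dksbs
Hunk 6: at line 3 remove [nlys] add [lrl,rhaem,gwzv] -> 8 lines: twv hre uxum lrl rhaem gwzv zcqa dksbs
Hunk 7: at line 1 remove [uxum,lrl,rhaem] add [aoyf] -> 6 lines: twv hre aoyf gwzv zcqa dksbs

Answer: twv
hre
aoyf
gwzv
zcqa
dksbs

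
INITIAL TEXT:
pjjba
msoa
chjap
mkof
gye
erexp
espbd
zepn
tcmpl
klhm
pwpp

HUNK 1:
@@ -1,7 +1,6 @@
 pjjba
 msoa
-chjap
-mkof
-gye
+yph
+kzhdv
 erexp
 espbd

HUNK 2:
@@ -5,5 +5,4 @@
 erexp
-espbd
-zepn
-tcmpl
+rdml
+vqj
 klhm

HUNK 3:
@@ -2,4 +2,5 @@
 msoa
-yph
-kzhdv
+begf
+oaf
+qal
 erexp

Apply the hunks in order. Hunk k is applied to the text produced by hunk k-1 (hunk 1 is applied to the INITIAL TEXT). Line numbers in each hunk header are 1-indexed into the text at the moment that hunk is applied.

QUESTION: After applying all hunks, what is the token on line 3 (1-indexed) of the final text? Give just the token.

Answer: begf

Derivation:
Hunk 1: at line 1 remove [chjap,mkof,gye] add [yph,kzhdv] -> 10 lines: pjjba msoa yph kzhdv erexp espbd zepn tcmpl klhm pwpp
Hunk 2: at line 5 remove [espbd,zepn,tcmpl] add [rdml,vqj] -> 9 lines: pjjba msoa yph kzhdv erexp rdml vqj klhm pwpp
Hunk 3: at line 2 remove [yph,kzhdv] add [begf,oaf,qal] -> 10 lines: pjjba msoa begf oaf qal erexp rdml vqj klhm pwpp
Final line 3: begf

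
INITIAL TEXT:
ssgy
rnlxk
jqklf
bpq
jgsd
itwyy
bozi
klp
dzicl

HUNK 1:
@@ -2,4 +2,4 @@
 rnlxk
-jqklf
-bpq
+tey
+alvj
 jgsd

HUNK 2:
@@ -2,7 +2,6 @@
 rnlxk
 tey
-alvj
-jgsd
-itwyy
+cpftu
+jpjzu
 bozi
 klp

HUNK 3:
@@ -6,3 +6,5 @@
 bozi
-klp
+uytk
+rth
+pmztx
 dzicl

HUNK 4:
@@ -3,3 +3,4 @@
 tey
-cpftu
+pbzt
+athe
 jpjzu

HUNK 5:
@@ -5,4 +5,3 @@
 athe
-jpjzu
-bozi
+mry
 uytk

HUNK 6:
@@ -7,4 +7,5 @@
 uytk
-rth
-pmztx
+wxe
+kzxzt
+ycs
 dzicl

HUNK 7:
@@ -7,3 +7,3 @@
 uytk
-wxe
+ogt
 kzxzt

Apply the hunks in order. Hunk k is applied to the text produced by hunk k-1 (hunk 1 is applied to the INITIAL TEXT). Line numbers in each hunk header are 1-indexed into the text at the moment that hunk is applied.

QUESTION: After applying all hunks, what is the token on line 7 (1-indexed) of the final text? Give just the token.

Answer: uytk

Derivation:
Hunk 1: at line 2 remove [jqklf,bpq] add [tey,alvj] -> 9 lines: ssgy rnlxk tey alvj jgsd itwyy bozi klp dzicl
Hunk 2: at line 2 remove [alvj,jgsd,itwyy] add [cpftu,jpjzu] -> 8 lines: ssgy rnlxk tey cpftu jpjzu bozi klp dzicl
Hunk 3: at line 6 remove [klp] add [uytk,rth,pmztx] -> 10 lines: ssgy rnlxk tey cpftu jpjzu bozi uytk rth pmztx dzicl
Hunk 4: at line 3 remove [cpftu] add [pbzt,athe] -> 11 lines: ssgy rnlxk tey pbzt athe jpjzu bozi uytk rth pmztx dzicl
Hunk 5: at line 5 remove [jpjzu,bozi] add [mry] -> 10 lines: ssgy rnlxk tey pbzt athe mry uytk rth pmztx dzicl
Hunk 6: at line 7 remove [rth,pmztx] add [wxe,kzxzt,ycs] -> 11 lines: ssgy rnlxk tey pbzt athe mry uytk wxe kzxzt ycs dzicl
Hunk 7: at line 7 remove [wxe] add [ogt] -> 11 lines: ssgy rnlxk tey pbzt athe mry uytk ogt kzxzt ycs dzicl
Final line 7: uytk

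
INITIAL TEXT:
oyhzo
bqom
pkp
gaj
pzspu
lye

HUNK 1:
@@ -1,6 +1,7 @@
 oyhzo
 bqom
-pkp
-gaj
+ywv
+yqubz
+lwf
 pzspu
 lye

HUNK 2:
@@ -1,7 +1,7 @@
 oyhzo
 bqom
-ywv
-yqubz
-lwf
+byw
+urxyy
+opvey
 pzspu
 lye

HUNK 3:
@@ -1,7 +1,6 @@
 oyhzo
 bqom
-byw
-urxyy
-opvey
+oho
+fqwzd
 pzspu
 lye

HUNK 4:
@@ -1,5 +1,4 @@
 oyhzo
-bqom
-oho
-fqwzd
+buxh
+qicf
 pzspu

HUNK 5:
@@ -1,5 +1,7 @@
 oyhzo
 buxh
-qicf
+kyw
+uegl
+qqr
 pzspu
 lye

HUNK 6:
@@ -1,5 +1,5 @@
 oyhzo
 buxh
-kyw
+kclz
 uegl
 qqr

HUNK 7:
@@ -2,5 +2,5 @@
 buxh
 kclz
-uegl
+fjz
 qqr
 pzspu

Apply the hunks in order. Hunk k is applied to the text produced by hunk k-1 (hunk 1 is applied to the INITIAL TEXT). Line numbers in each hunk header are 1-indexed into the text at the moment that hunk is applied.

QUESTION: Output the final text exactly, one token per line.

Answer: oyhzo
buxh
kclz
fjz
qqr
pzspu
lye

Derivation:
Hunk 1: at line 1 remove [pkp,gaj] add [ywv,yqubz,lwf] -> 7 lines: oyhzo bqom ywv yqubz lwf pzspu lye
Hunk 2: at line 1 remove [ywv,yqubz,lwf] add [byw,urxyy,opvey] -> 7 lines: oyhzo bqom byw urxyy opvey pzspu lye
Hunk 3: at line 1 remove [byw,urxyy,opvey] add [oho,fqwzd] -> 6 lines: oyhzo bqom oho fqwzd pzspu lye
Hunk 4: at line 1 remove [bqom,oho,fqwzd] add [buxh,qicf] -> 5 lines: oyhzo buxh qicf pzspu lye
Hunk 5: at line 1 remove [qicf] add [kyw,uegl,qqr] -> 7 lines: oyhzo buxh kyw uegl qqr pzspu lye
Hunk 6: at line 1 remove [kyw] add [kclz] -> 7 lines: oyhzo buxh kclz uegl qqr pzspu lye
Hunk 7: at line 2 remove [uegl] add [fjz] -> 7 lines: oyhzo buxh kclz fjz qqr pzspu lye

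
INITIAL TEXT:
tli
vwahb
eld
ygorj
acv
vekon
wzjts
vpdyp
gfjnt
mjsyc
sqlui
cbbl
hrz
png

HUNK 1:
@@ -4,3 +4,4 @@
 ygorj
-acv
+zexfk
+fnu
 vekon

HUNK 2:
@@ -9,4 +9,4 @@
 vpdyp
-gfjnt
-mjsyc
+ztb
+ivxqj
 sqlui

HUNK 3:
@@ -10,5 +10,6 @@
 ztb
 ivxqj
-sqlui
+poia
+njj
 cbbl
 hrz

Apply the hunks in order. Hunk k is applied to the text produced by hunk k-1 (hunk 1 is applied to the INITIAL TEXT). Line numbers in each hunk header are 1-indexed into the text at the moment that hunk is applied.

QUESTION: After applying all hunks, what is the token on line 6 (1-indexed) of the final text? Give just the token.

Hunk 1: at line 4 remove [acv] add [zexfk,fnu] -> 15 lines: tli vwahb eld ygorj zexfk fnu vekon wzjts vpdyp gfjnt mjsyc sqlui cbbl hrz png
Hunk 2: at line 9 remove [gfjnt,mjsyc] add [ztb,ivxqj] -> 15 lines: tli vwahb eld ygorj zexfk fnu vekon wzjts vpdyp ztb ivxqj sqlui cbbl hrz png
Hunk 3: at line 10 remove [sqlui] add [poia,njj] -> 16 lines: tli vwahb eld ygorj zexfk fnu vekon wzjts vpdyp ztb ivxqj poia njj cbbl hrz png
Final line 6: fnu

Answer: fnu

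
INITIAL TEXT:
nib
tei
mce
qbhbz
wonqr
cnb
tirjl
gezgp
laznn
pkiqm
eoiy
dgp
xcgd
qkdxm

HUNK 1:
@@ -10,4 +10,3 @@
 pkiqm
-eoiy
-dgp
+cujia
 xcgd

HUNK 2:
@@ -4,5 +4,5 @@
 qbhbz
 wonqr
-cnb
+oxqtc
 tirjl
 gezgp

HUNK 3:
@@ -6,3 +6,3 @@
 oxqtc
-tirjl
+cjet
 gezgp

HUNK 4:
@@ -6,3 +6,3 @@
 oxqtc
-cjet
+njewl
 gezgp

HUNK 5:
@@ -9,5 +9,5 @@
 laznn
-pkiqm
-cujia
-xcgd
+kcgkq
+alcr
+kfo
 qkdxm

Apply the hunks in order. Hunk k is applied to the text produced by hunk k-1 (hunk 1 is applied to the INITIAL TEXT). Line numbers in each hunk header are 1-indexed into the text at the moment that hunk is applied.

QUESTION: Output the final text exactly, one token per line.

Answer: nib
tei
mce
qbhbz
wonqr
oxqtc
njewl
gezgp
laznn
kcgkq
alcr
kfo
qkdxm

Derivation:
Hunk 1: at line 10 remove [eoiy,dgp] add [cujia] -> 13 lines: nib tei mce qbhbz wonqr cnb tirjl gezgp laznn pkiqm cujia xcgd qkdxm
Hunk 2: at line 4 remove [cnb] add [oxqtc] -> 13 lines: nib tei mce qbhbz wonqr oxqtc tirjl gezgp laznn pkiqm cujia xcgd qkdxm
Hunk 3: at line 6 remove [tirjl] add [cjet] -> 13 lines: nib tei mce qbhbz wonqr oxqtc cjet gezgp laznn pkiqm cujia xcgd qkdxm
Hunk 4: at line 6 remove [cjet] add [njewl] -> 13 lines: nib tei mce qbhbz wonqr oxqtc njewl gezgp laznn pkiqm cujia xcgd qkdxm
Hunk 5: at line 9 remove [pkiqm,cujia,xcgd] add [kcgkq,alcr,kfo] -> 13 lines: nib tei mce qbhbz wonqr oxqtc njewl gezgp laznn kcgkq alcr kfo qkdxm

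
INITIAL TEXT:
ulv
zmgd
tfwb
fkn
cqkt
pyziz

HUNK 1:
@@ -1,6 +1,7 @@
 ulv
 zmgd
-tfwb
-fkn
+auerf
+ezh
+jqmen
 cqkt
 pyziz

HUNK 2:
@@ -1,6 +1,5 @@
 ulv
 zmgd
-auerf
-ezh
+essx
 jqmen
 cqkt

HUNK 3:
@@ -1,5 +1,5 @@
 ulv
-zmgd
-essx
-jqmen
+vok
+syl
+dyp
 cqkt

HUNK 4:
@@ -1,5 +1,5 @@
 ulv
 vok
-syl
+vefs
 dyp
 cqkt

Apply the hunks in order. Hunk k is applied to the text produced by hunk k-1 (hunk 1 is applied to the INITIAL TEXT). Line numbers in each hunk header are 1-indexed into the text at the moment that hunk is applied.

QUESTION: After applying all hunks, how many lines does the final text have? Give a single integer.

Hunk 1: at line 1 remove [tfwb,fkn] add [auerf,ezh,jqmen] -> 7 lines: ulv zmgd auerf ezh jqmen cqkt pyziz
Hunk 2: at line 1 remove [auerf,ezh] add [essx] -> 6 lines: ulv zmgd essx jqmen cqkt pyziz
Hunk 3: at line 1 remove [zmgd,essx,jqmen] add [vok,syl,dyp] -> 6 lines: ulv vok syl dyp cqkt pyziz
Hunk 4: at line 1 remove [syl] add [vefs] -> 6 lines: ulv vok vefs dyp cqkt pyziz
Final line count: 6

Answer: 6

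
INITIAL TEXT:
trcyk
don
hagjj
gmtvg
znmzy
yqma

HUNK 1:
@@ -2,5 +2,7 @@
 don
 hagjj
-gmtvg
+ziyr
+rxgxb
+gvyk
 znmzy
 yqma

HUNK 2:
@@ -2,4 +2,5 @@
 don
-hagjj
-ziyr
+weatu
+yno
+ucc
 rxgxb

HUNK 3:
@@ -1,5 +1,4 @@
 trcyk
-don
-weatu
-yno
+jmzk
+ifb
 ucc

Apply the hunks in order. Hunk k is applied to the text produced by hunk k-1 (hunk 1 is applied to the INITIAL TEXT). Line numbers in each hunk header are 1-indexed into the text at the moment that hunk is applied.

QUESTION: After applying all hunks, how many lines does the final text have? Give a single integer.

Hunk 1: at line 2 remove [gmtvg] add [ziyr,rxgxb,gvyk] -> 8 lines: trcyk don hagjj ziyr rxgxb gvyk znmzy yqma
Hunk 2: at line 2 remove [hagjj,ziyr] add [weatu,yno,ucc] -> 9 lines: trcyk don weatu yno ucc rxgxb gvyk znmzy yqma
Hunk 3: at line 1 remove [don,weatu,yno] add [jmzk,ifb] -> 8 lines: trcyk jmzk ifb ucc rxgxb gvyk znmzy yqma
Final line count: 8

Answer: 8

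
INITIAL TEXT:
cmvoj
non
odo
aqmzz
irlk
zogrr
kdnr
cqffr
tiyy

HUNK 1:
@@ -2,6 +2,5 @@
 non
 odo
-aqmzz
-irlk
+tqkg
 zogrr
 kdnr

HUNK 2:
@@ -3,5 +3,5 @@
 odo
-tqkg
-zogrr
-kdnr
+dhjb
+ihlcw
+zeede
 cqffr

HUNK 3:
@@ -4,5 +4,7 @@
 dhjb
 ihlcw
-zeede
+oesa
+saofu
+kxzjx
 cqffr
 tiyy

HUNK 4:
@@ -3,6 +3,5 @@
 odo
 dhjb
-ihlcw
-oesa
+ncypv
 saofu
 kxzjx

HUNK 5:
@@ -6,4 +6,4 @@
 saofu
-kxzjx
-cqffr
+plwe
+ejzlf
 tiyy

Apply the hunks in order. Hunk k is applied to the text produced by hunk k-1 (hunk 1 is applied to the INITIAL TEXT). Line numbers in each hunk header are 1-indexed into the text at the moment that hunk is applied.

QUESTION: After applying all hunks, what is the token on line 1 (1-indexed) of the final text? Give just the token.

Hunk 1: at line 2 remove [aqmzz,irlk] add [tqkg] -> 8 lines: cmvoj non odo tqkg zogrr kdnr cqffr tiyy
Hunk 2: at line 3 remove [tqkg,zogrr,kdnr] add [dhjb,ihlcw,zeede] -> 8 lines: cmvoj non odo dhjb ihlcw zeede cqffr tiyy
Hunk 3: at line 4 remove [zeede] add [oesa,saofu,kxzjx] -> 10 lines: cmvoj non odo dhjb ihlcw oesa saofu kxzjx cqffr tiyy
Hunk 4: at line 3 remove [ihlcw,oesa] add [ncypv] -> 9 lines: cmvoj non odo dhjb ncypv saofu kxzjx cqffr tiyy
Hunk 5: at line 6 remove [kxzjx,cqffr] add [plwe,ejzlf] -> 9 lines: cmvoj non odo dhjb ncypv saofu plwe ejzlf tiyy
Final line 1: cmvoj

Answer: cmvoj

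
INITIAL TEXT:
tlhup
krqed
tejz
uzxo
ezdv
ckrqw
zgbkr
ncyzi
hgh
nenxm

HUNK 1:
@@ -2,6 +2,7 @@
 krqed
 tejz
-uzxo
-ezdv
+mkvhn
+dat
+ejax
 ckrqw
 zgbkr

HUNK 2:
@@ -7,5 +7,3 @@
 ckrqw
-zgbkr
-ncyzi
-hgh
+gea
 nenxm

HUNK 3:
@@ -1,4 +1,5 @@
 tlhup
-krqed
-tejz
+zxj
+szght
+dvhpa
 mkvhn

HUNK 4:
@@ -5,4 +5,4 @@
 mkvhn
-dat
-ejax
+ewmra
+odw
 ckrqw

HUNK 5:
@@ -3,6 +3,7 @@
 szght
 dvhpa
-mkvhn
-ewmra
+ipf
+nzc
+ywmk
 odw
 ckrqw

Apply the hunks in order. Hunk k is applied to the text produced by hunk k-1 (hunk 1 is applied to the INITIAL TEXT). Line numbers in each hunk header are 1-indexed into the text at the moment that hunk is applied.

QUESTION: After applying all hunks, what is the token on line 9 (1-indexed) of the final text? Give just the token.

Answer: ckrqw

Derivation:
Hunk 1: at line 2 remove [uzxo,ezdv] add [mkvhn,dat,ejax] -> 11 lines: tlhup krqed tejz mkvhn dat ejax ckrqw zgbkr ncyzi hgh nenxm
Hunk 2: at line 7 remove [zgbkr,ncyzi,hgh] add [gea] -> 9 lines: tlhup krqed tejz mkvhn dat ejax ckrqw gea nenxm
Hunk 3: at line 1 remove [krqed,tejz] add [zxj,szght,dvhpa] -> 10 lines: tlhup zxj szght dvhpa mkvhn dat ejax ckrqw gea nenxm
Hunk 4: at line 5 remove [dat,ejax] add [ewmra,odw] -> 10 lines: tlhup zxj szght dvhpa mkvhn ewmra odw ckrqw gea nenxm
Hunk 5: at line 3 remove [mkvhn,ewmra] add [ipf,nzc,ywmk] -> 11 lines: tlhup zxj szght dvhpa ipf nzc ywmk odw ckrqw gea nenxm
Final line 9: ckrqw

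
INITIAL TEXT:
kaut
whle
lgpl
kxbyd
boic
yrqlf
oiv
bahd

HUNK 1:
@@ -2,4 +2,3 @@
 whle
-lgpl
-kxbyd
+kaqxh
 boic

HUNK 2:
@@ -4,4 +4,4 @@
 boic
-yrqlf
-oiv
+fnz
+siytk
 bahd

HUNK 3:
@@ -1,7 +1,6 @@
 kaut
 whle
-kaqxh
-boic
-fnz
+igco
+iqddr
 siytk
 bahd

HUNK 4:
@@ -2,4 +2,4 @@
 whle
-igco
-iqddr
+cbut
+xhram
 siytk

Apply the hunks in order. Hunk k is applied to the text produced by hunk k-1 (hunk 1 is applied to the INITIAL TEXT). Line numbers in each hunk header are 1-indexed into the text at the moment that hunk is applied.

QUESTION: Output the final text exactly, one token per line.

Answer: kaut
whle
cbut
xhram
siytk
bahd

Derivation:
Hunk 1: at line 2 remove [lgpl,kxbyd] add [kaqxh] -> 7 lines: kaut whle kaqxh boic yrqlf oiv bahd
Hunk 2: at line 4 remove [yrqlf,oiv] add [fnz,siytk] -> 7 lines: kaut whle kaqxh boic fnz siytk bahd
Hunk 3: at line 1 remove [kaqxh,boic,fnz] add [igco,iqddr] -> 6 lines: kaut whle igco iqddr siytk bahd
Hunk 4: at line 2 remove [igco,iqddr] add [cbut,xhram] -> 6 lines: kaut whle cbut xhram siytk bahd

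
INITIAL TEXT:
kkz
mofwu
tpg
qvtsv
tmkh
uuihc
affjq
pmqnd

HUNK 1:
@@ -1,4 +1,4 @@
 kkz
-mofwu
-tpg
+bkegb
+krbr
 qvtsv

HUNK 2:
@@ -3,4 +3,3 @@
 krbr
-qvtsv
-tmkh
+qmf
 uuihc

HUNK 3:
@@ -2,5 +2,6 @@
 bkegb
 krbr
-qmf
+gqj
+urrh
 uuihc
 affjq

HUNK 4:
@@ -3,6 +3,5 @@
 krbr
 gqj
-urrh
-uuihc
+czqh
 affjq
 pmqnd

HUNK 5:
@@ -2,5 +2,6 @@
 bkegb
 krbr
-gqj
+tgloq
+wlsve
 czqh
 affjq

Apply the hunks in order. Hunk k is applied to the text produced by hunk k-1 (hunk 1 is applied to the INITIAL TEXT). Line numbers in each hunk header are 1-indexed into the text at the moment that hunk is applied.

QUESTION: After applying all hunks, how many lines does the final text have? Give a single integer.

Hunk 1: at line 1 remove [mofwu,tpg] add [bkegb,krbr] -> 8 lines: kkz bkegb krbr qvtsv tmkh uuihc affjq pmqnd
Hunk 2: at line 3 remove [qvtsv,tmkh] add [qmf] -> 7 lines: kkz bkegb krbr qmf uuihc affjq pmqnd
Hunk 3: at line 2 remove [qmf] add [gqj,urrh] -> 8 lines: kkz bkegb krbr gqj urrh uuihc affjq pmqnd
Hunk 4: at line 3 remove [urrh,uuihc] add [czqh] -> 7 lines: kkz bkegb krbr gqj czqh affjq pmqnd
Hunk 5: at line 2 remove [gqj] add [tgloq,wlsve] -> 8 lines: kkz bkegb krbr tgloq wlsve czqh affjq pmqnd
Final line count: 8

Answer: 8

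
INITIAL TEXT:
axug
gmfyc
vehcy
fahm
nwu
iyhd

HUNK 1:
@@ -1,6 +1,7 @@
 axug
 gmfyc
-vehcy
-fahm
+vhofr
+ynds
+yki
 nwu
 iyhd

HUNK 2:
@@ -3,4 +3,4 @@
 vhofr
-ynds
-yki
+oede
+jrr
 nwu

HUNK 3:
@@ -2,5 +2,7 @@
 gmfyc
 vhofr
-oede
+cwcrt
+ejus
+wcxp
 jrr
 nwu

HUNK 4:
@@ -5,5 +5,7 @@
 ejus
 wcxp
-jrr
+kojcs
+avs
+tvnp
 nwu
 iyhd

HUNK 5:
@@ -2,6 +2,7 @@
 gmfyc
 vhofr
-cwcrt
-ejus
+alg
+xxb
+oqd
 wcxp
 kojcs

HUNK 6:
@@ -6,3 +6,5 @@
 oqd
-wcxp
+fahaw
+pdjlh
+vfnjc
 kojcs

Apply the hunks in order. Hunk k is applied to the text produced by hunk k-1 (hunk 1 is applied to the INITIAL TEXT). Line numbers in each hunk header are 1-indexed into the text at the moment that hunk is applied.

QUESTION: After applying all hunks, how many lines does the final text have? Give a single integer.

Answer: 14

Derivation:
Hunk 1: at line 1 remove [vehcy,fahm] add [vhofr,ynds,yki] -> 7 lines: axug gmfyc vhofr ynds yki nwu iyhd
Hunk 2: at line 3 remove [ynds,yki] add [oede,jrr] -> 7 lines: axug gmfyc vhofr oede jrr nwu iyhd
Hunk 3: at line 2 remove [oede] add [cwcrt,ejus,wcxp] -> 9 lines: axug gmfyc vhofr cwcrt ejus wcxp jrr nwu iyhd
Hunk 4: at line 5 remove [jrr] add [kojcs,avs,tvnp] -> 11 lines: axug gmfyc vhofr cwcrt ejus wcxp kojcs avs tvnp nwu iyhd
Hunk 5: at line 2 remove [cwcrt,ejus] add [alg,xxb,oqd] -> 12 lines: axug gmfyc vhofr alg xxb oqd wcxp kojcs avs tvnp nwu iyhd
Hunk 6: at line 6 remove [wcxp] add [fahaw,pdjlh,vfnjc] -> 14 lines: axug gmfyc vhofr alg xxb oqd fahaw pdjlh vfnjc kojcs avs tvnp nwu iyhd
Final line count: 14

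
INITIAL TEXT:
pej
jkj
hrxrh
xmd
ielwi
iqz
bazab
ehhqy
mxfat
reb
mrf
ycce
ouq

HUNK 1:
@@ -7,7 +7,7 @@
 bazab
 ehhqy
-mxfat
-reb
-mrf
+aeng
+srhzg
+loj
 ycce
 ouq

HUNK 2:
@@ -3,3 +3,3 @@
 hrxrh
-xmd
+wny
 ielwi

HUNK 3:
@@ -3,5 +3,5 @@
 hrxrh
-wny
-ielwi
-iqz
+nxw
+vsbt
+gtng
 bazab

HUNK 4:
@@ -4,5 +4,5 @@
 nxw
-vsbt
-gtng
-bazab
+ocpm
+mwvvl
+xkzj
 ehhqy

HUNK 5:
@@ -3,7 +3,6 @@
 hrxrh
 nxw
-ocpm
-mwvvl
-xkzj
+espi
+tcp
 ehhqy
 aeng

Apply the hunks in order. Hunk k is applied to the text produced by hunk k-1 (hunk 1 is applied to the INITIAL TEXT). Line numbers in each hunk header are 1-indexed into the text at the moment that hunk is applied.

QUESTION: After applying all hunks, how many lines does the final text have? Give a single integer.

Hunk 1: at line 7 remove [mxfat,reb,mrf] add [aeng,srhzg,loj] -> 13 lines: pej jkj hrxrh xmd ielwi iqz bazab ehhqy aeng srhzg loj ycce ouq
Hunk 2: at line 3 remove [xmd] add [wny] -> 13 lines: pej jkj hrxrh wny ielwi iqz bazab ehhqy aeng srhzg loj ycce ouq
Hunk 3: at line 3 remove [wny,ielwi,iqz] add [nxw,vsbt,gtng] -> 13 lines: pej jkj hrxrh nxw vsbt gtng bazab ehhqy aeng srhzg loj ycce ouq
Hunk 4: at line 4 remove [vsbt,gtng,bazab] add [ocpm,mwvvl,xkzj] -> 13 lines: pej jkj hrxrh nxw ocpm mwvvl xkzj ehhqy aeng srhzg loj ycce ouq
Hunk 5: at line 3 remove [ocpm,mwvvl,xkzj] add [espi,tcp] -> 12 lines: pej jkj hrxrh nxw espi tcp ehhqy aeng srhzg loj ycce ouq
Final line count: 12

Answer: 12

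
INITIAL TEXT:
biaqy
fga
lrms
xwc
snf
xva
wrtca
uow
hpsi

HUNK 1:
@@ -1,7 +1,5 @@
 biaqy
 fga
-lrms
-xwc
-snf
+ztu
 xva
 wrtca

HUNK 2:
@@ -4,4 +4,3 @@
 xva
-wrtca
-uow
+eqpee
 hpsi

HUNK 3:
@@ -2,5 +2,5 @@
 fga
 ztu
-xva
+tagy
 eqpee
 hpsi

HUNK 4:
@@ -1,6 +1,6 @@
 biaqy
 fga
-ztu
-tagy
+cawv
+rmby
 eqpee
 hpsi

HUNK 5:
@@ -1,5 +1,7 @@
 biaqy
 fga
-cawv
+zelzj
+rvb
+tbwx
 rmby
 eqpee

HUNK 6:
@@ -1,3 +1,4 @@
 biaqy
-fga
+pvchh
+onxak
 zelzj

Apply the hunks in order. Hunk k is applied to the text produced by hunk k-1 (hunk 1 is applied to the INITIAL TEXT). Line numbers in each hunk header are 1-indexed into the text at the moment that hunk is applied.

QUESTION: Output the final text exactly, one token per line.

Hunk 1: at line 1 remove [lrms,xwc,snf] add [ztu] -> 7 lines: biaqy fga ztu xva wrtca uow hpsi
Hunk 2: at line 4 remove [wrtca,uow] add [eqpee] -> 6 lines: biaqy fga ztu xva eqpee hpsi
Hunk 3: at line 2 remove [xva] add [tagy] -> 6 lines: biaqy fga ztu tagy eqpee hpsi
Hunk 4: at line 1 remove [ztu,tagy] add [cawv,rmby] -> 6 lines: biaqy fga cawv rmby eqpee hpsi
Hunk 5: at line 1 remove [cawv] add [zelzj,rvb,tbwx] -> 8 lines: biaqy fga zelzj rvb tbwx rmby eqpee hpsi
Hunk 6: at line 1 remove [fga] add [pvchh,onxak] -> 9 lines: biaqy pvchh onxak zelzj rvb tbwx rmby eqpee hpsi

Answer: biaqy
pvchh
onxak
zelzj
rvb
tbwx
rmby
eqpee
hpsi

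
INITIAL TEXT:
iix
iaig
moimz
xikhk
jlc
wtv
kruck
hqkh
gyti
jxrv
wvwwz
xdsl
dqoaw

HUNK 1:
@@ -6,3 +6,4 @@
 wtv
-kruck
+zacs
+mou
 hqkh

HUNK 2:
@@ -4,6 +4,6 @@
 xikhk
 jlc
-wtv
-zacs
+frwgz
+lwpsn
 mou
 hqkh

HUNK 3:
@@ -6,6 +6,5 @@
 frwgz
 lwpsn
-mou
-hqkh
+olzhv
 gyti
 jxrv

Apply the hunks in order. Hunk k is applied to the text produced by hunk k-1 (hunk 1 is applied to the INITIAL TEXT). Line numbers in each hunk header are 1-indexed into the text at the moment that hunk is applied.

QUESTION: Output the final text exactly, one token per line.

Answer: iix
iaig
moimz
xikhk
jlc
frwgz
lwpsn
olzhv
gyti
jxrv
wvwwz
xdsl
dqoaw

Derivation:
Hunk 1: at line 6 remove [kruck] add [zacs,mou] -> 14 lines: iix iaig moimz xikhk jlc wtv zacs mou hqkh gyti jxrv wvwwz xdsl dqoaw
Hunk 2: at line 4 remove [wtv,zacs] add [frwgz,lwpsn] -> 14 lines: iix iaig moimz xikhk jlc frwgz lwpsn mou hqkh gyti jxrv wvwwz xdsl dqoaw
Hunk 3: at line 6 remove [mou,hqkh] add [olzhv] -> 13 lines: iix iaig moimz xikhk jlc frwgz lwpsn olzhv gyti jxrv wvwwz xdsl dqoaw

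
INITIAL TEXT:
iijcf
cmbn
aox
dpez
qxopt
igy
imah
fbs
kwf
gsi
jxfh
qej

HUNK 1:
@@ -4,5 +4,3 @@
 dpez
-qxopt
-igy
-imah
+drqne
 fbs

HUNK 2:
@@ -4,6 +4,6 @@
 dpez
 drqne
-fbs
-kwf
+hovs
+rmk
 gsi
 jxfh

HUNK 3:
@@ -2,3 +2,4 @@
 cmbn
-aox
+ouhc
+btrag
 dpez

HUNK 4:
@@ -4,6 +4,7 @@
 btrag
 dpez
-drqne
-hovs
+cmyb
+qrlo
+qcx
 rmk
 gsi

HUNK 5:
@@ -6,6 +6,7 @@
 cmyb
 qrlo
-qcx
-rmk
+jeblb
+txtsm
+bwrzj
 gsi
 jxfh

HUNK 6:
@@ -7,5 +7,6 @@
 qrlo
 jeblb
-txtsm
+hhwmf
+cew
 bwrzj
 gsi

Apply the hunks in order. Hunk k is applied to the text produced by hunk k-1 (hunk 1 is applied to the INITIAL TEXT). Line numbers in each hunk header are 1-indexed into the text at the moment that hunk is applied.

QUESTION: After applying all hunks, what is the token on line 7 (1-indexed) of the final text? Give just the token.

Answer: qrlo

Derivation:
Hunk 1: at line 4 remove [qxopt,igy,imah] add [drqne] -> 10 lines: iijcf cmbn aox dpez drqne fbs kwf gsi jxfh qej
Hunk 2: at line 4 remove [fbs,kwf] add [hovs,rmk] -> 10 lines: iijcf cmbn aox dpez drqne hovs rmk gsi jxfh qej
Hunk 3: at line 2 remove [aox] add [ouhc,btrag] -> 11 lines: iijcf cmbn ouhc btrag dpez drqne hovs rmk gsi jxfh qej
Hunk 4: at line 4 remove [drqne,hovs] add [cmyb,qrlo,qcx] -> 12 lines: iijcf cmbn ouhc btrag dpez cmyb qrlo qcx rmk gsi jxfh qej
Hunk 5: at line 6 remove [qcx,rmk] add [jeblb,txtsm,bwrzj] -> 13 lines: iijcf cmbn ouhc btrag dpez cmyb qrlo jeblb txtsm bwrzj gsi jxfh qej
Hunk 6: at line 7 remove [txtsm] add [hhwmf,cew] -> 14 lines: iijcf cmbn ouhc btrag dpez cmyb qrlo jeblb hhwmf cew bwrzj gsi jxfh qej
Final line 7: qrlo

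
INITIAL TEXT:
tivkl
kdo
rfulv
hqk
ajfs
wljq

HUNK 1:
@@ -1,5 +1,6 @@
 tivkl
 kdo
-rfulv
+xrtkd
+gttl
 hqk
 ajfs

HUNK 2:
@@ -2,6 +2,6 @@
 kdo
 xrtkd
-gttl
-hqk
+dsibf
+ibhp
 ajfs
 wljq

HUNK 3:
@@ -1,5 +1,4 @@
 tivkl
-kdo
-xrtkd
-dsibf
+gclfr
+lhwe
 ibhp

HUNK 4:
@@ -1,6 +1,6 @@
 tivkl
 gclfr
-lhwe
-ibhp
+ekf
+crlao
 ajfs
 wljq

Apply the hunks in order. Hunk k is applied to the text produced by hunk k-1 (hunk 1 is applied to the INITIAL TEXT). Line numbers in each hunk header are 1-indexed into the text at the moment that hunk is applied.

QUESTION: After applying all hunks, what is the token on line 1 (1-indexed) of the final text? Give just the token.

Hunk 1: at line 1 remove [rfulv] add [xrtkd,gttl] -> 7 lines: tivkl kdo xrtkd gttl hqk ajfs wljq
Hunk 2: at line 2 remove [gttl,hqk] add [dsibf,ibhp] -> 7 lines: tivkl kdo xrtkd dsibf ibhp ajfs wljq
Hunk 3: at line 1 remove [kdo,xrtkd,dsibf] add [gclfr,lhwe] -> 6 lines: tivkl gclfr lhwe ibhp ajfs wljq
Hunk 4: at line 1 remove [lhwe,ibhp] add [ekf,crlao] -> 6 lines: tivkl gclfr ekf crlao ajfs wljq
Final line 1: tivkl

Answer: tivkl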